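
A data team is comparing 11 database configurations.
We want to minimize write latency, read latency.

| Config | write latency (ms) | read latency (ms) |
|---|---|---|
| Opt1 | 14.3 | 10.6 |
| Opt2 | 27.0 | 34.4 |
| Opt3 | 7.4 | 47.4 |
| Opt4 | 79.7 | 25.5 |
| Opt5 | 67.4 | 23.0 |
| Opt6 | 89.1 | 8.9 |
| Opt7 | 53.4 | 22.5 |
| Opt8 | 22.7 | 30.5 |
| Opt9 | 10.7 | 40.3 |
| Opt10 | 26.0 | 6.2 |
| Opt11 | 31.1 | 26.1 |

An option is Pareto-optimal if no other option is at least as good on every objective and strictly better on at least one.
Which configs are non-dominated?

Opt1, Opt3, Opt9, Opt10

Opt1: not dominated.
Opt2: dominated by Opt1 (write latency 14.3≤27.0, read latency 10.6≤34.4).
Opt3: not dominated (best write latency).
Opt4: dominated by Opt1 (write latency 14.3≤79.7, read latency 10.6≤25.5).
Opt5: dominated by Opt1 (write latency 14.3≤67.4, read latency 10.6≤23.0).
Opt6: dominated by Opt10 (write latency 26.0≤89.1, read latency 6.2≤8.9).
Opt7: dominated by Opt1 (write latency 14.3≤53.4, read latency 10.6≤22.5).
Opt8: dominated by Opt1 (write latency 14.3≤22.7, read latency 10.6≤30.5).
Opt9: not dominated.
Opt10: not dominated (best read latency).
Opt11: dominated by Opt1 (write latency 14.3≤31.1, read latency 10.6≤26.1).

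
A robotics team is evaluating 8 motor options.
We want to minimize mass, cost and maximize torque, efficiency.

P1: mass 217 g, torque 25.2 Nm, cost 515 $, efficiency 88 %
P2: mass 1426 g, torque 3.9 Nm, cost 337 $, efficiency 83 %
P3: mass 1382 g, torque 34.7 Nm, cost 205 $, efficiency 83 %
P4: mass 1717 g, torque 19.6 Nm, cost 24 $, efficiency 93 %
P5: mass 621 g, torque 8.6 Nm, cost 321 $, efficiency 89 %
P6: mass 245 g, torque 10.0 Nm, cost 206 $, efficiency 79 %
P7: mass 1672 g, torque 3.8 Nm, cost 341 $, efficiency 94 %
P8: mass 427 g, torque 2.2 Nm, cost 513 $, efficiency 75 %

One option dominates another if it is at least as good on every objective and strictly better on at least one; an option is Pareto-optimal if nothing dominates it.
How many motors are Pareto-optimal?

6

P1: not dominated (best mass).
P2: dominated by P3 (mass 1382≤1426, torque 34.7≥3.9, cost 205≤337, efficiency 83≥83).
P3: not dominated (best torque).
P4: not dominated (best cost).
P5: not dominated.
P6: not dominated.
P7: not dominated (best efficiency).
P8: dominated by P6 (mass 245≤427, torque 10.0≥2.2, cost 206≤513, efficiency 79≥75).
Pareto-optimal: P1, P3, P4, P5, P6, P7 → 6.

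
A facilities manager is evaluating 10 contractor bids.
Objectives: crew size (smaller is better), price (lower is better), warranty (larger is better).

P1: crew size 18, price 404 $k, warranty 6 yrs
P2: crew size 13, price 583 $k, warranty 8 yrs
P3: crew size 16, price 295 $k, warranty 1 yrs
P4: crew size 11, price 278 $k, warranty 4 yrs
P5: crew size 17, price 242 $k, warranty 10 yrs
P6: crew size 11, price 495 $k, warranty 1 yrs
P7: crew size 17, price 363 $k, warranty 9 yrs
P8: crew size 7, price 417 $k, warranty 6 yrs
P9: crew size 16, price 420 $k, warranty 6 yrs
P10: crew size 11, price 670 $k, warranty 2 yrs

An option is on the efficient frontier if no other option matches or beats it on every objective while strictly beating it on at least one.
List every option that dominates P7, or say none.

P5

P5: crew size 17≤17, price 242≤363, warranty 10≥9 — dominates P7.
Others (P1, P2, P3, P4, P6, P8, P9, P10) are each worse than P7 on at least one objective.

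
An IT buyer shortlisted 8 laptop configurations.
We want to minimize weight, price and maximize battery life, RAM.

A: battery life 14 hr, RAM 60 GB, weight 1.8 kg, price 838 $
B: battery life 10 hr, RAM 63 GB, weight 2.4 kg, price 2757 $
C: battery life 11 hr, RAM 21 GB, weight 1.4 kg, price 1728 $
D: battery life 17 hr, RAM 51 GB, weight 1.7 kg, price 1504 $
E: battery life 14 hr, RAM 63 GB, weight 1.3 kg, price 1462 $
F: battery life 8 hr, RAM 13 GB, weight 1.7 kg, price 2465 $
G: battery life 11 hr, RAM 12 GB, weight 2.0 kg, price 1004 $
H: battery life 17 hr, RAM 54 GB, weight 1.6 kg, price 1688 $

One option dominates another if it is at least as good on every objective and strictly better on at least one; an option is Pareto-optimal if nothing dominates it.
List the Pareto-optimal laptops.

A: not dominated (best price).
B: dominated by E (battery life 14≥10, RAM 63≥63, weight 1.3≤2.4, price 1462≤2757).
C: dominated by E (battery life 14≥11, RAM 63≥21, weight 1.3≤1.4, price 1462≤1728).
D: not dominated.
E: not dominated (best weight).
F: dominated by C (battery life 11≥8, RAM 21≥13, weight 1.4≤1.7, price 1728≤2465).
G: dominated by A (battery life 14≥11, RAM 60≥12, weight 1.8≤2.0, price 838≤1004).
H: not dominated.

A, D, E, H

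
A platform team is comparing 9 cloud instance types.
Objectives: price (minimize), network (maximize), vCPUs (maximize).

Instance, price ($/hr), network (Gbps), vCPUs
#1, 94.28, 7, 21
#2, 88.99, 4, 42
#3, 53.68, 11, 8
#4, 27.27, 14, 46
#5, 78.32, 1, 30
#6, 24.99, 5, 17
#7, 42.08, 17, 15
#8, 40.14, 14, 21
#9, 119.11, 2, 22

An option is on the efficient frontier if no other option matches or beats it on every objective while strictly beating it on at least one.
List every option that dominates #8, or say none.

#4: price 27.27≤40.14, network 14≥14, vCPUs 46≥21 — dominates #8.
Others (#1, #2, #3, #5, #6, #7, #9) are each worse than #8 on at least one objective.

#4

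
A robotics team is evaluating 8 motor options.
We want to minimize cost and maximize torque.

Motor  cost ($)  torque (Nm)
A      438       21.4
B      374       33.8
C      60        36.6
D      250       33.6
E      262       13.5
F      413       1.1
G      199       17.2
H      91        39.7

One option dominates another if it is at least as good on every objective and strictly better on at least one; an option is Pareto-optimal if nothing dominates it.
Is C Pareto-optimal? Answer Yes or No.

A: worse on cost (438 vs 60).
B: worse on cost (374 vs 60).
D: worse on cost (250 vs 60).
E: worse on cost (262 vs 60).
F: worse on cost (413 vs 60).
G: worse on cost (199 vs 60).
H: worse on cost (91 vs 60).
No option is at least as good as C on every objective and strictly better on one.

Yes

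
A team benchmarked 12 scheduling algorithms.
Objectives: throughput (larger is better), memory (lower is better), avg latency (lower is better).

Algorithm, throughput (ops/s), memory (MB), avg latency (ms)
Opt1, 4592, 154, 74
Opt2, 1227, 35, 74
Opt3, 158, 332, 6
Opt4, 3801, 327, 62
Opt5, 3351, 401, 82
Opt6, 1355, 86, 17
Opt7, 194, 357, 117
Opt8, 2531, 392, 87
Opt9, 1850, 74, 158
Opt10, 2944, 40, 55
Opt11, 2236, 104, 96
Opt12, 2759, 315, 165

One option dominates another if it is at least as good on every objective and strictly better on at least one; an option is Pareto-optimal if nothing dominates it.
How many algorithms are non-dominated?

Opt1: not dominated (best throughput).
Opt2: not dominated (best memory).
Opt3: not dominated (best avg latency).
Opt4: not dominated.
Opt5: dominated by Opt1 (throughput 4592≥3351, memory 154≤401, avg latency 74≤82).
Opt6: not dominated.
Opt7: dominated by Opt1 (throughput 4592≥194, memory 154≤357, avg latency 74≤117).
Opt8: dominated by Opt1 (throughput 4592≥2531, memory 154≤392, avg latency 74≤87).
Opt9: dominated by Opt10 (throughput 2944≥1850, memory 40≤74, avg latency 55≤158).
Opt10: not dominated.
Opt11: dominated by Opt10 (throughput 2944≥2236, memory 40≤104, avg latency 55≤96).
Opt12: dominated by Opt1 (throughput 4592≥2759, memory 154≤315, avg latency 74≤165).
Pareto-optimal: Opt1, Opt2, Opt3, Opt4, Opt6, Opt10 → 6.

6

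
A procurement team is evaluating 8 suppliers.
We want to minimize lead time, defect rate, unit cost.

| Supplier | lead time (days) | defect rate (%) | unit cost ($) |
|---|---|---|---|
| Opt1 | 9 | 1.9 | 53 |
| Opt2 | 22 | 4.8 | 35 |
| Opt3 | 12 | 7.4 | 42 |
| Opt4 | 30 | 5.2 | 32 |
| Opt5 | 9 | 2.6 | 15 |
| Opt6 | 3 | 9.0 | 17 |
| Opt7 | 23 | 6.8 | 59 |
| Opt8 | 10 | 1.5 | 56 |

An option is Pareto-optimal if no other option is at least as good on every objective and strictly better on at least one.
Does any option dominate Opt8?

Opt1: worse on defect rate (1.9 vs 1.5).
Opt2: worse on lead time (22 vs 10).
Opt3: worse on lead time (12 vs 10).
Opt4: worse on lead time (30 vs 10).
Opt5: worse on defect rate (2.6 vs 1.5).
Opt6: worse on defect rate (9.0 vs 1.5).
Opt7: worse on lead time (23 vs 10).
No option is at least as good as Opt8 on every objective and strictly better on one.

No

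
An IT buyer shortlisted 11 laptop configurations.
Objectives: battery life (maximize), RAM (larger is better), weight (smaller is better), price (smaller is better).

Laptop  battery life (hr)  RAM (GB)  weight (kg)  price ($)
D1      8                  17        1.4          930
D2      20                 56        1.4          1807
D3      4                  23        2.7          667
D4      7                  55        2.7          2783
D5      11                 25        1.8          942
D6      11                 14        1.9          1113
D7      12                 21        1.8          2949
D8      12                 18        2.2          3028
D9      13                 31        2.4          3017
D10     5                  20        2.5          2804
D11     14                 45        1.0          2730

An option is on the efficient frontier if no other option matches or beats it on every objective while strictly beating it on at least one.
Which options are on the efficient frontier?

D1, D2, D3, D5, D11

D1: not dominated.
D2: not dominated (best battery life).
D3: not dominated (best price).
D4: dominated by D2 (battery life 20≥7, RAM 56≥55, weight 1.4≤2.7, price 1807≤2783).
D5: not dominated.
D6: dominated by D5 (battery life 11≥11, RAM 25≥14, weight 1.8≤1.9, price 942≤1113).
D7: dominated by D2 (battery life 20≥12, RAM 56≥21, weight 1.4≤1.8, price 1807≤2949).
D8: dominated by D2 (battery life 20≥12, RAM 56≥18, weight 1.4≤2.2, price 1807≤3028).
D9: dominated by D2 (battery life 20≥13, RAM 56≥31, weight 1.4≤2.4, price 1807≤3017).
D10: dominated by D2 (battery life 20≥5, RAM 56≥20, weight 1.4≤2.5, price 1807≤2804).
D11: not dominated (best weight).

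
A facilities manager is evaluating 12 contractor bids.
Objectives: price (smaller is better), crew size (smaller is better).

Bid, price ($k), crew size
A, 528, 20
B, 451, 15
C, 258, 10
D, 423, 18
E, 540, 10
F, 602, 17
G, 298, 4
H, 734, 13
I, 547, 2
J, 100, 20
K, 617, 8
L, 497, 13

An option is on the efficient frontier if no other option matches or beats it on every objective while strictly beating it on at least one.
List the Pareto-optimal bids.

A: dominated by B (price 451≤528, crew size 15≤20).
B: dominated by C (price 258≤451, crew size 10≤15).
C: not dominated.
D: dominated by C (price 258≤423, crew size 10≤18).
E: dominated by C (price 258≤540, crew size 10≤10).
F: dominated by B (price 451≤602, crew size 15≤17).
G: not dominated.
H: dominated by C (price 258≤734, crew size 10≤13).
I: not dominated (best crew size).
J: not dominated (best price).
K: dominated by G (price 298≤617, crew size 4≤8).
L: dominated by C (price 258≤497, crew size 10≤13).

C, G, I, J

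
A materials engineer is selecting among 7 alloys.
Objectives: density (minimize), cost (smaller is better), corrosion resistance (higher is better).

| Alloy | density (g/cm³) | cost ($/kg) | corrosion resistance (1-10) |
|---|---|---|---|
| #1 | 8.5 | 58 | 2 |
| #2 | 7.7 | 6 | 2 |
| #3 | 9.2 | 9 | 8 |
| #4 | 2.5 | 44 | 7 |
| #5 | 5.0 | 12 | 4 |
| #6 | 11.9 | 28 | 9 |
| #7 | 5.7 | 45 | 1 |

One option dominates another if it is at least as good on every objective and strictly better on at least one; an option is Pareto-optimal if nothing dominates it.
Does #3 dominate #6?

No

#3 vs #6: #3 is worse on corrosion resistance (8 vs 9), so it does not dominate #6.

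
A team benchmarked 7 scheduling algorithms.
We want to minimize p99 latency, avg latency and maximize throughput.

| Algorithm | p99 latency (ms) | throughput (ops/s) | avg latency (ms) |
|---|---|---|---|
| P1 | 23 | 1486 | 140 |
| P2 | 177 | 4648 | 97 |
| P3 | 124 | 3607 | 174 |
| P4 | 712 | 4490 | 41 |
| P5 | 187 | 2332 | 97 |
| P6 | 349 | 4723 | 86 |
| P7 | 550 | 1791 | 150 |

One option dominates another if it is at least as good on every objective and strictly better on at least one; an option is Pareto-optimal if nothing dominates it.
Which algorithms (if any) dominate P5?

P2

P2: p99 latency 177≤187, throughput 4648≥2332, avg latency 97≤97 — dominates P5.
Others (P1, P3, P4, P6, P7) are each worse than P5 on at least one objective.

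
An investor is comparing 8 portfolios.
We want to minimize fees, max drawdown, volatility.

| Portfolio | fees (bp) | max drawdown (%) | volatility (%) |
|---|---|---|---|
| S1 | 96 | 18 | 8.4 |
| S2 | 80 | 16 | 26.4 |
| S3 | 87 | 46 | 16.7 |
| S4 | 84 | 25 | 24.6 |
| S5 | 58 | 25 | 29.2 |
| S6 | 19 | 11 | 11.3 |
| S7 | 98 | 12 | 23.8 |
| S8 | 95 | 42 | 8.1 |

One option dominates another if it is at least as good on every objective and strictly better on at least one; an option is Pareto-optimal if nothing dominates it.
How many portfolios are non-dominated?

S1: not dominated.
S2: dominated by S6 (fees 19≤80, max drawdown 11≤16, volatility 11.3≤26.4).
S3: dominated by S6 (fees 19≤87, max drawdown 11≤46, volatility 11.3≤16.7).
S4: dominated by S6 (fees 19≤84, max drawdown 11≤25, volatility 11.3≤24.6).
S5: dominated by S6 (fees 19≤58, max drawdown 11≤25, volatility 11.3≤29.2).
S6: not dominated (best fees).
S7: dominated by S6 (fees 19≤98, max drawdown 11≤12, volatility 11.3≤23.8).
S8: not dominated (best volatility).
Pareto-optimal: S1, S6, S8 → 3.

3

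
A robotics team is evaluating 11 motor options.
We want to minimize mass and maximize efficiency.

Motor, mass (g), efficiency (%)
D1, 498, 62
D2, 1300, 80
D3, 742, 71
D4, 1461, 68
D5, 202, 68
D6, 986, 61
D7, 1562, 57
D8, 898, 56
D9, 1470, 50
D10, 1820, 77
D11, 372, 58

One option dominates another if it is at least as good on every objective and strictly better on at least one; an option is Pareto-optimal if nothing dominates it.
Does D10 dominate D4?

D10 vs D4: D10 is worse on mass (1820 vs 1461), so it does not dominate D4.

No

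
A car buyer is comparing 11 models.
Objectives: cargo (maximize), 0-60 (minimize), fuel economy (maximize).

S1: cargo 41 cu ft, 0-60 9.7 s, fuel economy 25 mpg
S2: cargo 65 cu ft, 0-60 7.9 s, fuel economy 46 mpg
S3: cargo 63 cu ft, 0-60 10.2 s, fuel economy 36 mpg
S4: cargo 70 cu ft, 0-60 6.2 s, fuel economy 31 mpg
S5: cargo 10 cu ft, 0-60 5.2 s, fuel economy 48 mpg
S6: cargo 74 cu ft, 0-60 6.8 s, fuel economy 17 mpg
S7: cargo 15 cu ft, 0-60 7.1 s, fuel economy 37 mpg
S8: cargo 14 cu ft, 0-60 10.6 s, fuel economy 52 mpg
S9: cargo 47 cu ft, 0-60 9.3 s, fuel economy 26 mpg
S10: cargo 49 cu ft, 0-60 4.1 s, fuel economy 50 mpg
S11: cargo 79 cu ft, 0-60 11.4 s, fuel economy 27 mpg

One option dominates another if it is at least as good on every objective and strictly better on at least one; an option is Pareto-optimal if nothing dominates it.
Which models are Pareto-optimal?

S1: dominated by S2 (cargo 65≥41, 0-60 7.9≤9.7, fuel economy 46≥25).
S2: not dominated.
S3: dominated by S2 (cargo 65≥63, 0-60 7.9≤10.2, fuel economy 46≥36).
S4: not dominated.
S5: dominated by S10 (cargo 49≥10, 0-60 4.1≤5.2, fuel economy 50≥48).
S6: not dominated.
S7: dominated by S10 (cargo 49≥15, 0-60 4.1≤7.1, fuel economy 50≥37).
S8: not dominated (best fuel economy).
S9: dominated by S2 (cargo 65≥47, 0-60 7.9≤9.3, fuel economy 46≥26).
S10: not dominated (best 0-60).
S11: not dominated (best cargo).

S2, S4, S6, S8, S10, S11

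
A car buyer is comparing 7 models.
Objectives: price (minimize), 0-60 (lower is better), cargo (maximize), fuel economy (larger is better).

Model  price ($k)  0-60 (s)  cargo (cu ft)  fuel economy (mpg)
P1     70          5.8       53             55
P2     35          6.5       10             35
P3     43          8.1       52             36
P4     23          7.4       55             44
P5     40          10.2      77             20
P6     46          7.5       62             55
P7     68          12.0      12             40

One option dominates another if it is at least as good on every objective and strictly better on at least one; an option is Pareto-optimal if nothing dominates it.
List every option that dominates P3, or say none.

P4: price 23≤43, 0-60 7.4≤8.1, cargo 55≥52, fuel economy 44≥36 — dominates P3.
Others (P1, P2, P5, P6, P7) are each worse than P3 on at least one objective.

P4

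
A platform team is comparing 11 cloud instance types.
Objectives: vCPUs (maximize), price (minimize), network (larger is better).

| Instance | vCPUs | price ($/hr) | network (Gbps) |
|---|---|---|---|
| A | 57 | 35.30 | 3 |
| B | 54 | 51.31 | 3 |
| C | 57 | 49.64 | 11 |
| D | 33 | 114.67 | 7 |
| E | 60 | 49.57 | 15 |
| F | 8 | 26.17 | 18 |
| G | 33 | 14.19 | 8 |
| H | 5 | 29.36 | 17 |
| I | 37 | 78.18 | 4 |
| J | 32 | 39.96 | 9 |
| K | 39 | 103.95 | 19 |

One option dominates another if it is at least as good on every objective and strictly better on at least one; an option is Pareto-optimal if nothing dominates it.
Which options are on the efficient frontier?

A, E, F, G, J, K

A: not dominated.
B: dominated by A (vCPUs 57≥54, price 35.30≤51.31, network 3≥3).
C: dominated by E (vCPUs 60≥57, price 49.57≤49.64, network 15≥11).
D: dominated by C (vCPUs 57≥33, price 49.64≤114.67, network 11≥7).
E: not dominated (best vCPUs).
F: not dominated.
G: not dominated (best price).
H: dominated by F (vCPUs 8≥5, price 26.17≤29.36, network 18≥17).
I: dominated by C (vCPUs 57≥37, price 49.64≤78.18, network 11≥4).
J: not dominated.
K: not dominated (best network).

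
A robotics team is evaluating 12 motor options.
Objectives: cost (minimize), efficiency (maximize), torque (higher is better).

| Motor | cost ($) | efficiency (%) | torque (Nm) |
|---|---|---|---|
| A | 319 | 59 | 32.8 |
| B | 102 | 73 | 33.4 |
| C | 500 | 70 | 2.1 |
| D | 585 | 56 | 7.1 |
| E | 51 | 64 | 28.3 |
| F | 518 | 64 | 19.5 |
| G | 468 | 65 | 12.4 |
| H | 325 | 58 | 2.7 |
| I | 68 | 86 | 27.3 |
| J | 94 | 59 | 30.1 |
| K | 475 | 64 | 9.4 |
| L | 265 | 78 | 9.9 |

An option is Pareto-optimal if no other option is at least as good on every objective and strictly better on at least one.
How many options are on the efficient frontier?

4

A: dominated by B (cost 102≤319, efficiency 73≥59, torque 33.4≥32.8).
B: not dominated (best torque).
C: dominated by B (cost 102≤500, efficiency 73≥70, torque 33.4≥2.1).
D: dominated by A (cost 319≤585, efficiency 59≥56, torque 32.8≥7.1).
E: not dominated (best cost).
F: dominated by B (cost 102≤518, efficiency 73≥64, torque 33.4≥19.5).
G: dominated by B (cost 102≤468, efficiency 73≥65, torque 33.4≥12.4).
H: dominated by A (cost 319≤325, efficiency 59≥58, torque 32.8≥2.7).
I: not dominated (best efficiency).
J: not dominated.
K: dominated by B (cost 102≤475, efficiency 73≥64, torque 33.4≥9.4).
L: dominated by I (cost 68≤265, efficiency 86≥78, torque 27.3≥9.9).
Pareto-optimal: B, E, I, J → 4.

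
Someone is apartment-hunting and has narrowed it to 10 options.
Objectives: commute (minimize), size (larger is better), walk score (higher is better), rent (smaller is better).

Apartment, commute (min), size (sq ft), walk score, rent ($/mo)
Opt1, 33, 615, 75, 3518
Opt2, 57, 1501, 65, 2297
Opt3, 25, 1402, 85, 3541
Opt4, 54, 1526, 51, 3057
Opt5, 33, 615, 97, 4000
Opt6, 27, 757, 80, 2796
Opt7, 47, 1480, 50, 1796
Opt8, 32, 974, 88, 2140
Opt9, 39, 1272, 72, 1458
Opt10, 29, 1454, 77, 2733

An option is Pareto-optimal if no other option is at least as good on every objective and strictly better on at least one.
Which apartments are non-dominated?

Opt1: dominated by Opt6 (commute 27≤33, size 757≥615, walk score 80≥75, rent 2796≤3518).
Opt2: not dominated.
Opt3: not dominated (best commute).
Opt4: not dominated (best size).
Opt5: not dominated (best walk score).
Opt6: not dominated.
Opt7: not dominated.
Opt8: not dominated.
Opt9: not dominated (best rent).
Opt10: not dominated.

Opt2, Opt3, Opt4, Opt5, Opt6, Opt7, Opt8, Opt9, Opt10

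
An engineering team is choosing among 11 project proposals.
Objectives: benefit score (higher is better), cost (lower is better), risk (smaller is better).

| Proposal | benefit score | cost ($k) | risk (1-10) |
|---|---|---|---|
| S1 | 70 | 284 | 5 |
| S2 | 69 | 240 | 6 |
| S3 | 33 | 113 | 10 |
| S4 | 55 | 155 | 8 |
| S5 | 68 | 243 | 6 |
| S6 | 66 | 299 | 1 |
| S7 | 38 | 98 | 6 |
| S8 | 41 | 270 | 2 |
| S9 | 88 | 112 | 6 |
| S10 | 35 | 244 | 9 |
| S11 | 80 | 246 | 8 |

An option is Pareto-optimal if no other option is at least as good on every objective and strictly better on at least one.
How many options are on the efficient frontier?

S1: not dominated.
S2: dominated by S9 (benefit score 88≥69, cost 112≤240, risk 6≤6).
S3: dominated by S7 (benefit score 38≥33, cost 98≤113, risk 6≤10).
S4: dominated by S9 (benefit score 88≥55, cost 112≤155, risk 6≤8).
S5: dominated by S2 (benefit score 69≥68, cost 240≤243, risk 6≤6).
S6: not dominated (best risk).
S7: not dominated (best cost).
S8: not dominated.
S9: not dominated (best benefit score).
S10: dominated by S2 (benefit score 69≥35, cost 240≤244, risk 6≤9).
S11: dominated by S9 (benefit score 88≥80, cost 112≤246, risk 6≤8).
Pareto-optimal: S1, S6, S7, S8, S9 → 5.

5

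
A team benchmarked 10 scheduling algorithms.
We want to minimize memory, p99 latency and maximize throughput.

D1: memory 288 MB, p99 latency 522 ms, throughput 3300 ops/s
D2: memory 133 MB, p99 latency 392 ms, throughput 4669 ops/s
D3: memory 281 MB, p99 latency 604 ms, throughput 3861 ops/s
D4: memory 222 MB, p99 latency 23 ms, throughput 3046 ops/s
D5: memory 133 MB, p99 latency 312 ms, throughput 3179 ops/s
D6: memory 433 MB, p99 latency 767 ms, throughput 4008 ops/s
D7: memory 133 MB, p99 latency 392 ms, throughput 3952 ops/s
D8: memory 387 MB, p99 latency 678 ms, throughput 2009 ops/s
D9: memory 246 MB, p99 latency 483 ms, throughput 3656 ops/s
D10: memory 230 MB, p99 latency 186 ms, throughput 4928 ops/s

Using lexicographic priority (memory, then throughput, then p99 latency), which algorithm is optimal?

First minimize memory: best is 133, kept {D2, D5, D7}.
Then maximize throughput: best is 4669, kept {D2}.

D2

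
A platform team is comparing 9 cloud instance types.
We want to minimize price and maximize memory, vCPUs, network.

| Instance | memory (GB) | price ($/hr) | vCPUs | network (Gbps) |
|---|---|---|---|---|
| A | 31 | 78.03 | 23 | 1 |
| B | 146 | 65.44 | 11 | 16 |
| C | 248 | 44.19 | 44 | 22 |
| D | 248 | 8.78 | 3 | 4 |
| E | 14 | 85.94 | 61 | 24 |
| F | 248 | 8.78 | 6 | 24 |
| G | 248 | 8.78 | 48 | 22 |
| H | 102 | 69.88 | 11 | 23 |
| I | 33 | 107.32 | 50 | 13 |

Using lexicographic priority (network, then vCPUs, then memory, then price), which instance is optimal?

First maximize network: best is 24, kept {E, F}.
Then maximize vCPUs: best is 61, kept {E}.

E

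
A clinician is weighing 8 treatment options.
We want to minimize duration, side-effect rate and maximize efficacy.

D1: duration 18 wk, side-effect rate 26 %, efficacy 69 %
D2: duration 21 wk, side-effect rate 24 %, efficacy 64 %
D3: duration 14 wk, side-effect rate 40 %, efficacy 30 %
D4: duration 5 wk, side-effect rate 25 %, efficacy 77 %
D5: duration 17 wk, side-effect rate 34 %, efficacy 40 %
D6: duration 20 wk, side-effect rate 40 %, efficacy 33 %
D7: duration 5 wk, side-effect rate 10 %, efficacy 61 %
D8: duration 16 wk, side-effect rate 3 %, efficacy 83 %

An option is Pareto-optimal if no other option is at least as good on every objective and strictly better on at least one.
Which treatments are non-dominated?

D1: dominated by D4 (duration 5≤18, side-effect rate 25≤26, efficacy 77≥69).
D2: dominated by D8 (duration 16≤21, side-effect rate 3≤24, efficacy 83≥64).
D3: dominated by D4 (duration 5≤14, side-effect rate 25≤40, efficacy 77≥30).
D4: not dominated.
D5: dominated by D4 (duration 5≤17, side-effect rate 25≤34, efficacy 77≥40).
D6: dominated by D1 (duration 18≤20, side-effect rate 26≤40, efficacy 69≥33).
D7: not dominated.
D8: not dominated (best side-effect rate).

D4, D7, D8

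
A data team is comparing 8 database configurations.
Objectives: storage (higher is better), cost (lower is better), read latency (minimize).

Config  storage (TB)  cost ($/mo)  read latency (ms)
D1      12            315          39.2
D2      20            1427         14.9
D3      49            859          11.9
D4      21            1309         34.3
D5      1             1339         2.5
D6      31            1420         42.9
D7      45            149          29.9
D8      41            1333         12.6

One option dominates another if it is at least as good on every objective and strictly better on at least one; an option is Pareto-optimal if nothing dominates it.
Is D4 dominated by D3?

Yes

D3 vs D4: storage 49≥21, cost 859≤1309, read latency 11.9≤34.3 — D3 is at least as good on every objective with at least one strict improvement.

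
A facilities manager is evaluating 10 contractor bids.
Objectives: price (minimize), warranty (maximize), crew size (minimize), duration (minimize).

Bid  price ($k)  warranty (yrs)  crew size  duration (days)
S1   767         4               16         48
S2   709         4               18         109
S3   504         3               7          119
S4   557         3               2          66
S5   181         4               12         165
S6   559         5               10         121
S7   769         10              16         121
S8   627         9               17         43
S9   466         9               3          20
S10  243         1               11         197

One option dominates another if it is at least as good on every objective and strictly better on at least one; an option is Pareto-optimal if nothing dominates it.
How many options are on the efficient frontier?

S1: dominated by S9 (price 466≤767, warranty 9≥4, crew size 3≤16, duration 20≤48).
S2: dominated by S8 (price 627≤709, warranty 9≥4, crew size 17≤18, duration 43≤109).
S3: dominated by S9 (price 466≤504, warranty 9≥3, crew size 3≤7, duration 20≤119).
S4: not dominated (best crew size).
S5: not dominated (best price).
S6: dominated by S9 (price 466≤559, warranty 9≥5, crew size 3≤10, duration 20≤121).
S7: not dominated (best warranty).
S8: dominated by S9 (price 466≤627, warranty 9≥9, crew size 3≤17, duration 20≤43).
S9: not dominated (best duration).
S10: not dominated.
Pareto-optimal: S4, S5, S7, S9, S10 → 5.

5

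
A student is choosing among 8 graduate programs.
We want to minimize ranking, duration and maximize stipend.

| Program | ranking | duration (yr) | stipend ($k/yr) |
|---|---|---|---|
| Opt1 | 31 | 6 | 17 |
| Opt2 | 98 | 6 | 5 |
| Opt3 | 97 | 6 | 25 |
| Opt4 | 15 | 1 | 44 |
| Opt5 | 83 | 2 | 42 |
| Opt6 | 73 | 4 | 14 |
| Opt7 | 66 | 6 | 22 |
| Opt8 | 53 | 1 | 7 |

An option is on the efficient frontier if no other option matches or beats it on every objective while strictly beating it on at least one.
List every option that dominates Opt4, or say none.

none

Opt1: worse on ranking (31 vs 15).
Opt2: worse on ranking (98 vs 15).
Opt3: worse on ranking (97 vs 15).
Opt5: worse on ranking (83 vs 15).
Opt6: worse on ranking (73 vs 15).
Opt7: worse on ranking (66 vs 15).
Opt8: worse on ranking (53 vs 15).
No option dominates Opt4.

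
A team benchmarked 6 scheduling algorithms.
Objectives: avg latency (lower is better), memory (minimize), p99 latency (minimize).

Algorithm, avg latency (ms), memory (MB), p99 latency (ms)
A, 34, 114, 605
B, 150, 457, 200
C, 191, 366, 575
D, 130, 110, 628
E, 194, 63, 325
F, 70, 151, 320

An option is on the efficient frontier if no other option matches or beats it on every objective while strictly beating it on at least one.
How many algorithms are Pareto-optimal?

5

A: not dominated (best avg latency).
B: not dominated (best p99 latency).
C: dominated by F (avg latency 70≤191, memory 151≤366, p99 latency 320≤575).
D: not dominated.
E: not dominated (best memory).
F: not dominated.
Pareto-optimal: A, B, D, E, F → 5.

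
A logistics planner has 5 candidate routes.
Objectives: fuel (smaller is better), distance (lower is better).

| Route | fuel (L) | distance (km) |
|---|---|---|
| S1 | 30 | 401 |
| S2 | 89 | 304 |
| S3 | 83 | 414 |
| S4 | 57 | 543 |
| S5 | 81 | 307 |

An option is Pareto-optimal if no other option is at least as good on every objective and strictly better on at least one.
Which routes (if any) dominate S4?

S1

S1: fuel 30≤57, distance 401≤543 — dominates S4.
Others (S2, S3, S5) are each worse than S4 on at least one objective.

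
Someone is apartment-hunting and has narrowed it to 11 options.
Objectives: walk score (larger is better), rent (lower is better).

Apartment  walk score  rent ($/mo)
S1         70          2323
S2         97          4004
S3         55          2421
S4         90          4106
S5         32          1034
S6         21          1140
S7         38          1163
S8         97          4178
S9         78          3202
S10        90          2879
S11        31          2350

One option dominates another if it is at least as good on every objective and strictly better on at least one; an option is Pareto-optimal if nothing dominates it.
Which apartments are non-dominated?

S1, S2, S5, S7, S10

S1: not dominated.
S2: not dominated.
S3: dominated by S1 (walk score 70≥55, rent 2323≤2421).
S4: dominated by S2 (walk score 97≥90, rent 4004≤4106).
S5: not dominated (best rent).
S6: dominated by S5 (walk score 32≥21, rent 1034≤1140).
S7: not dominated.
S8: dominated by S2 (walk score 97≥97, rent 4004≤4178).
S9: dominated by S10 (walk score 90≥78, rent 2879≤3202).
S10: not dominated.
S11: dominated by S1 (walk score 70≥31, rent 2323≤2350).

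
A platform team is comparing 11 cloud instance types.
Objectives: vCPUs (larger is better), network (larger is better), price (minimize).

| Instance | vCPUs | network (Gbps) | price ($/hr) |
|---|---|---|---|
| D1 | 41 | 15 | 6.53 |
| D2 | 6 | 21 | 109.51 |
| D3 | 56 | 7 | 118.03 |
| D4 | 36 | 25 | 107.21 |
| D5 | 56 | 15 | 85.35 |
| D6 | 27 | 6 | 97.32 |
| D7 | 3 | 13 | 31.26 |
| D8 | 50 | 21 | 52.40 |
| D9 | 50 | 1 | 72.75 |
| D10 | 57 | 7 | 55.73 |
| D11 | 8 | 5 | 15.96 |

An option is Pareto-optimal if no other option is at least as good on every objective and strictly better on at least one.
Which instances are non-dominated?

D1: not dominated (best price).
D2: dominated by D4 (vCPUs 36≥6, network 25≥21, price 107.21≤109.51).
D3: dominated by D5 (vCPUs 56≥56, network 15≥7, price 85.35≤118.03).
D4: not dominated (best network).
D5: not dominated.
D6: dominated by D1 (vCPUs 41≥27, network 15≥6, price 6.53≤97.32).
D7: dominated by D1 (vCPUs 41≥3, network 15≥13, price 6.53≤31.26).
D8: not dominated.
D9: dominated by D8 (vCPUs 50≥50, network 21≥1, price 52.40≤72.75).
D10: not dominated (best vCPUs).
D11: dominated by D1 (vCPUs 41≥8, network 15≥5, price 6.53≤15.96).

D1, D4, D5, D8, D10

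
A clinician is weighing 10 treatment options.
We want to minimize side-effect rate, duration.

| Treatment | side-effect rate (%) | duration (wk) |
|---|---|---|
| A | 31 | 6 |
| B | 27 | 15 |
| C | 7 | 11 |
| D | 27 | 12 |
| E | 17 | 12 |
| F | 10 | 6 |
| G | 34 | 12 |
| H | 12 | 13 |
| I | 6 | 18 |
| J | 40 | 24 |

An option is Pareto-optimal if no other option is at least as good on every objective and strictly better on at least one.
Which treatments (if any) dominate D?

C, E, F

C: side-effect rate 7≤27, duration 11≤12 — dominates D.
E: side-effect rate 17≤27, duration 12≤12 — dominates D.
F: side-effect rate 10≤27, duration 6≤12 — dominates D.
Others (A, B, G, H, I, J) are each worse than D on at least one objective.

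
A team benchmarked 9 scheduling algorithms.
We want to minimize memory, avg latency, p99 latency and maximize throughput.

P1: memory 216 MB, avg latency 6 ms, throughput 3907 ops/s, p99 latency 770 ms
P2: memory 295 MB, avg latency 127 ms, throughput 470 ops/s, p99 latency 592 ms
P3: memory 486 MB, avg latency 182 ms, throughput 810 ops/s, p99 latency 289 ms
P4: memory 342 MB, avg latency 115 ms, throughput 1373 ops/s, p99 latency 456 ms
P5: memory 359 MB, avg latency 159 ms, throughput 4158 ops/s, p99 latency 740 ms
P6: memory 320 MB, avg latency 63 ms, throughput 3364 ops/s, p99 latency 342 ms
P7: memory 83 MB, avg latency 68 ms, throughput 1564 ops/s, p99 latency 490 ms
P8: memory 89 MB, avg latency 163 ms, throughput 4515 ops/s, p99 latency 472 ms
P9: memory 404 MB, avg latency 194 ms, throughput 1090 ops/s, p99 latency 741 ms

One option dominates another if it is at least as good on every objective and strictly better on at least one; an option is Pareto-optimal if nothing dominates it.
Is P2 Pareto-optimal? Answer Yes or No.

No

P7 vs P2: memory 83≤295, avg latency 68≤127, throughput 1564≥470, p99 latency 490≤592 — P7 is at least as good on every objective and strictly better on at least one, so P7 dominates P2.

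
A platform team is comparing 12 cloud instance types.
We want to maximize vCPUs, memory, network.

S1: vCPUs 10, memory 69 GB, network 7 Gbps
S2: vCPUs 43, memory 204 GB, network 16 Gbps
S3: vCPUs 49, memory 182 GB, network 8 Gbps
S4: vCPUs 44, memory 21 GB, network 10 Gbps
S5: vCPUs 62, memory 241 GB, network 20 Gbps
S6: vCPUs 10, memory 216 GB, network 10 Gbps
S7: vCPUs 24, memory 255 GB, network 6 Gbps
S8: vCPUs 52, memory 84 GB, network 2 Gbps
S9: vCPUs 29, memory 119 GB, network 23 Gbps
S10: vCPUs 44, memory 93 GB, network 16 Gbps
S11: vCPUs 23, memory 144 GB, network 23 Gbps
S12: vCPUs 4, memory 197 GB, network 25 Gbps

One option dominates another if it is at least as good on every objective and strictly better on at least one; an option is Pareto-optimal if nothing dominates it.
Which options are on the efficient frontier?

S5, S7, S9, S11, S12

S1: dominated by S2 (vCPUs 43≥10, memory 204≥69, network 16≥7).
S2: dominated by S5 (vCPUs 62≥43, memory 241≥204, network 20≥16).
S3: dominated by S5 (vCPUs 62≥49, memory 241≥182, network 20≥8).
S4: dominated by S5 (vCPUs 62≥44, memory 241≥21, network 20≥10).
S5: not dominated (best vCPUs).
S6: dominated by S5 (vCPUs 62≥10, memory 241≥216, network 20≥10).
S7: not dominated (best memory).
S8: dominated by S5 (vCPUs 62≥52, memory 241≥84, network 20≥2).
S9: not dominated.
S10: dominated by S5 (vCPUs 62≥44, memory 241≥93, network 20≥16).
S11: not dominated.
S12: not dominated (best network).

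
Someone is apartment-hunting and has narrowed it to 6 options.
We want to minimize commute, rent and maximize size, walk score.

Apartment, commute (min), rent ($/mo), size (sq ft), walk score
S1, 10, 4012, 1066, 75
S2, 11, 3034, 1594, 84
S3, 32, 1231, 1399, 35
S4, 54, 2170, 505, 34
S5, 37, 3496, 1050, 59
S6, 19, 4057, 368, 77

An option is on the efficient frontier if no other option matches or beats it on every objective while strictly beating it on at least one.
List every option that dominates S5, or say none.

S2

S2: commute 11≤37, rent 3034≤3496, size 1594≥1050, walk score 84≥59 — dominates S5.
Others (S1, S3, S4, S6) are each worse than S5 on at least one objective.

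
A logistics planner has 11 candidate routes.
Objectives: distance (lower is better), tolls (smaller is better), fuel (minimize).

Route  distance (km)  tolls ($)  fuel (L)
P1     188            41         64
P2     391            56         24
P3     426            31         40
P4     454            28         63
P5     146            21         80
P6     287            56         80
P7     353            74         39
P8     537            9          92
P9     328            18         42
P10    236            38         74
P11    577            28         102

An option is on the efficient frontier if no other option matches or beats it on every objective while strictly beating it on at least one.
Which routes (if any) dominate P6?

P1: distance 188≤287, tolls 41≤56, fuel 64≤80 — dominates P6.
P5: distance 146≤287, tolls 21≤56, fuel 80≤80 — dominates P6.
P10: distance 236≤287, tolls 38≤56, fuel 74≤80 — dominates P6.
Others (P2, P3, P4, P7, P8, P9, P11) are each worse than P6 on at least one objective.

P1, P5, P10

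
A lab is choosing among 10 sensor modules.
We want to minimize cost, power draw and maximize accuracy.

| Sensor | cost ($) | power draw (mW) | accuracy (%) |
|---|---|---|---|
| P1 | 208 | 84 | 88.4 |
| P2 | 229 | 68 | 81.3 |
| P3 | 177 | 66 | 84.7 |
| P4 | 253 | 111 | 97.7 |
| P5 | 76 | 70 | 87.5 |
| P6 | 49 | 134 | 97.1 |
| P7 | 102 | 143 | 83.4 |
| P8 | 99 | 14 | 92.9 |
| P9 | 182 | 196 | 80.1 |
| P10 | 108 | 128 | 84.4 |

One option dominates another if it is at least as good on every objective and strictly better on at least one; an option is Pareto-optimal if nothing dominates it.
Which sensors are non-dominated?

P1: dominated by P8 (cost 99≤208, power draw 14≤84, accuracy 92.9≥88.4).
P2: dominated by P3 (cost 177≤229, power draw 66≤68, accuracy 84.7≥81.3).
P3: dominated by P8 (cost 99≤177, power draw 14≤66, accuracy 92.9≥84.7).
P4: not dominated (best accuracy).
P5: not dominated.
P6: not dominated (best cost).
P7: dominated by P5 (cost 76≤102, power draw 70≤143, accuracy 87.5≥83.4).
P8: not dominated (best power draw).
P9: dominated by P3 (cost 177≤182, power draw 66≤196, accuracy 84.7≥80.1).
P10: dominated by P5 (cost 76≤108, power draw 70≤128, accuracy 87.5≥84.4).

P4, P5, P6, P8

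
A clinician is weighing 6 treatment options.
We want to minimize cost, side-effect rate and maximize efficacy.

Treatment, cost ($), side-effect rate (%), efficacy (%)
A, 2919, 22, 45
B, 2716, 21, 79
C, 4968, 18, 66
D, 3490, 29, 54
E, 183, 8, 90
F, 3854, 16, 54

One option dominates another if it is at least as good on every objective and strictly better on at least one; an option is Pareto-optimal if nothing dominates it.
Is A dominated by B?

B vs A: cost 2716≤2919, side-effect rate 21≤22, efficacy 79≥45 — B is at least as good on every objective with at least one strict improvement.

Yes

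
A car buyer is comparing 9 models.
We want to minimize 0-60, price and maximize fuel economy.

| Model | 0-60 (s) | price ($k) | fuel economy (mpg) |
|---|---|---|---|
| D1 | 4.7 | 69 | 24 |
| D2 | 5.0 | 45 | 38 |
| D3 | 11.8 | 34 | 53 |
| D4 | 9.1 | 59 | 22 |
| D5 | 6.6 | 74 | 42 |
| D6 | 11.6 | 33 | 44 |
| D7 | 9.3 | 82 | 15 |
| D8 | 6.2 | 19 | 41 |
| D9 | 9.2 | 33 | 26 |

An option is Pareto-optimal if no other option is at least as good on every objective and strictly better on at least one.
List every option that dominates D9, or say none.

D8

D8: 0-60 6.2≤9.2, price 19≤33, fuel economy 41≥26 — dominates D9.
Others (D1, D2, D3, D4, D5, D6, D7) are each worse than D9 on at least one objective.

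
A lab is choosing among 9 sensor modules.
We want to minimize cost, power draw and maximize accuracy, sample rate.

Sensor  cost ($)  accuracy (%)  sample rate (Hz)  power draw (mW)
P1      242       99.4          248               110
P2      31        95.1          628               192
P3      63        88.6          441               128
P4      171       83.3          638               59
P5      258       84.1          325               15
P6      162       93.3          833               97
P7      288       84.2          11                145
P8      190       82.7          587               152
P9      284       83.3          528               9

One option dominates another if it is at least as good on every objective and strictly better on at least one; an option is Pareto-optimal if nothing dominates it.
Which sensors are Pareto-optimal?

P1, P2, P3, P4, P5, P6, P9

P1: not dominated (best accuracy).
P2: not dominated (best cost).
P3: not dominated.
P4: not dominated.
P5: not dominated.
P6: not dominated (best sample rate).
P7: dominated by P1 (cost 242≤288, accuracy 99.4≥84.2, sample rate 248≥11, power draw 110≤145).
P8: dominated by P4 (cost 171≤190, accuracy 83.3≥82.7, sample rate 638≥587, power draw 59≤152).
P9: not dominated (best power draw).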